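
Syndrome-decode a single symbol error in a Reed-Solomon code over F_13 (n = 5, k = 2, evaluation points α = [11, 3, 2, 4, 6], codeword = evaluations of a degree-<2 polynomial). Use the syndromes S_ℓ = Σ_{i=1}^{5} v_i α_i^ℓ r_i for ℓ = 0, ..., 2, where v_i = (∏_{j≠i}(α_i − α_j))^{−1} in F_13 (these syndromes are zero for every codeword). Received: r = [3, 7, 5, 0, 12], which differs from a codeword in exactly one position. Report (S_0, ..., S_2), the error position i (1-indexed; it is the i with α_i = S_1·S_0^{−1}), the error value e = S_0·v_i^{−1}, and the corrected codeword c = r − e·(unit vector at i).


S = (8, 3, 6), error at position 3, error magnitude e = 4, c = [3, 7, 1, 0, 12].

Step 1: column multipliers v_i = (∏_{j≠i}(α_i − α_j))^{−1} mod 13.
  i = 1 (α = 11): (11−3)(11−2)(11−4)(11−6) = 8·9·7·5 = 2520 ≡ 11, so v_1 = 11^{−1} = 6 (mod 13).
  i = 2 (α = 3): (3−11)(3−2)(3−4)(3−6) = (−8)·1·(−1)·(−3) = −24 ≡ 2, so v_2 = 2^{−1} = 7 (mod 13).
  i = 3 (α = 2): (2−11)(2−3)(2−4)(2−6) = (−9)·(−1)·(−2)·(−4) = 72 ≡ 7, so v_3 = 7^{−1} = 2 (mod 13).
  i = 4 (α = 4): (4−11)(4−3)(4−2)(4−6) = (−7)·1·2·(−2) = 28 ≡ 2, so v_4 = 2^{−1} = 7 (mod 13).
  i = 5 (α = 6): (6−11)(6−3)(6−2)(6−4) = (−5)·3·4·2 = −120 ≡ 10, so v_5 = 10^{−1} = 4 (mod 13).
  v = [6, 7, 2, 7, 4].
Step 2: syndromes of r = [3, 7, 5, 0, 12] (all sums mod 13).
  S_0 = Σ v_i r_i = 6·3 + 7·7 + 2·5 + 7·0 + 4·12 = 125 ≡ 8.
  S_1 = Σ v_i α_i r_i = 6·11·3 + 7·3·7 + 2·2·5 + 7·4·0 + 4·6·12 = 653 ≡ 3.
  α_i^2 mod 13 = [4, 9, 4, 3, 10].
  S_2 = Σ v_i α_i^2 r_i = 6·4·3 + 7·9·7 + 2·4·5 + 7·3·0 + 4·10·12 = 1033 ≡ 6.
  S = (8, 3, 6) ≠ 0, so r is not a codeword (an error is present).
Step 3: locate the error. For a single error e at position i, S_ℓ = v_i·e·α_i^ℓ, so α_err = S_1/S_0.
  S_0^{−1} = 8^{−1} = 5 (mod 13), so α_err = 3·5 = 15 ≡ 2 = α_3. Error position i = 3.
  Consistency check: S_2/S_1 = 6·9 = 54 ≡ 2 = α_err ✓ (single-error assumption holds).
Step 4: error magnitude e = S_0/v_3 = S_0·∏_{j≠3}(α_3 − α_j) = 8·7 = 56 ≡ 4 (mod 13).
Step 5: correct position 3: c_3 = r_3 − e = 5 − 4 ≡ 1 (mod 13). Hence c = [3, 7, 1, 0, 12].
  Check: interpolating c through the α_i gives m(x) = 2 + 6·x (degree < 2) with m(α_i) = c_i for every i, so c is indeed a codeword.


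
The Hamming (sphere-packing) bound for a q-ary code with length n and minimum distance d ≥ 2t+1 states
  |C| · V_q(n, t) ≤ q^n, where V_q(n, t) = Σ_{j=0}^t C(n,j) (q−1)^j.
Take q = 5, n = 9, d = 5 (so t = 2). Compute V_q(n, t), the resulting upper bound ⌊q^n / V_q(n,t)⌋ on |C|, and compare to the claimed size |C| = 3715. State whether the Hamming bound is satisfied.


V_q(n, t) = 613, q^n = 1953125, Hamming bound = 3186, |C| = 3715 > bound (violated).

Step 1: Compute V_q(n, t) = Σ_{j=0}^2 C(n, j) (q−1)^j.
  j = 0: C(9,0)·(4)^0 = 1·1 = 1.
  j = 1: C(9,1)·(4)^1 = 9·4 = 36.
  j = 2: C(9,2)·(4)^2 = 36·16 = 576.
  V_q(n, t) = 1 + 36 + 576 = 613.
Step 2: q^n = 5^9 = 1953125.
Step 3: Hamming bound ⌊q^n / V_q(n,t)⌋ = ⌊1953125/613⌋ = 3186.
Step 4: Compare |C| = 3715 to 3186: violated.
The claimed |C| lies above the Hamming bound, so no 5-ary code of length 9 with d ≥ 5 can have 3715 codewords.


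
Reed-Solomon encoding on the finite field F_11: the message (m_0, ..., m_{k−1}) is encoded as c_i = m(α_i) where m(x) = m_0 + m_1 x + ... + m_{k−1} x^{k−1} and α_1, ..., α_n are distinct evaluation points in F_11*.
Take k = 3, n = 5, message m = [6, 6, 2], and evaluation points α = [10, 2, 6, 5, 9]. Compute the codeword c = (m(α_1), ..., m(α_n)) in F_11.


c = [2, 4, 4, 9, 2]

Message polynomial: m(x) = 6 + 6·x + 2·x^2 (mod 11).
For each evaluation point α_i, compute m(α_i) mod 11:
  α_1 = 10: Horner steps 2 → 4 → 2, so m(10) = 2.
  α_2 = 2: Horner steps 2 → 10 → 4, so m(2) = 4.
  α_3 = 6: Horner steps 2 → 7 → 4, so m(6) = 4.
  α_4 = 5: Horner steps 2 → 5 → 9, so m(5) = 9.
  α_5 = 9: Horner steps 2 → 2 → 2, so m(9) = 2.
Codeword c = [2, 4, 4, 9, 2] ∈ F_11^5.


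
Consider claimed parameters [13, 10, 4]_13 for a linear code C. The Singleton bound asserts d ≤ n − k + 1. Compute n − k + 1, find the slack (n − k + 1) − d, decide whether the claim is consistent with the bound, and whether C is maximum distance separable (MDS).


Singleton RHS = n − k + 1 = 4, slack = 0, bound satisfied, MDS.

Singleton bound: d ≤ n − k + 1.
Here n = 13, k = 10, so n − k + 1 = 4.
Given d = 4, check d ≤ 4: YES.
Slack = (n − k + 1) − d = 0.
The code is MDS (slack = 0).
Description: the claimed parameters are [13, 10, 4]_13; such a code would be MDS (meets Singleton bound).


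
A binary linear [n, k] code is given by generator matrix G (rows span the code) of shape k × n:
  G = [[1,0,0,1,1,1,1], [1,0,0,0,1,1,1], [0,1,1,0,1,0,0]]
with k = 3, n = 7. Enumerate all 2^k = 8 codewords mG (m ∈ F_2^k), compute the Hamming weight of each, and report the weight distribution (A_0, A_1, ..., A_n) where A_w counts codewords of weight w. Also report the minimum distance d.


Weight distribution: A_0 = 1, A_1 = 1, A_3 = 1, A_4 = 2, A_5 = 2, A_6 = 1. Minimum distance d = 1.

Enumerate all 2^3 = 8 messages m ∈ F_2^3.
For each, compute codeword c = mG in F_2^7, then tally its weight.
  m = 000 → c = 0000000, weight = 0.
  m = 100 → c = 1001111, weight = 5.
  m = 010 → c = 1000111, weight = 4.
  m = 110 → c = 0001000, weight = 1.
  m = 001 → c = 0110100, weight = 3.
  m = 101 → c = 1111011, weight = 6.
  m = 011 → c = 1110011, weight = 5.
  m = 111 → c = 0111100, weight = 4.
Tally weights:
  weight 0: 1 codewords.
  weight 1: 1 codewords.
  weight 3: 1 codewords.
  weight 4: 2 codewords.
  weight 5: 2 codewords.
  weight 6: 1 codewords.
Minimum distance d = smallest w > 0 with A_w > 0 = 1.
Sanity: Σ A_w = 8 = 2^3 = 8 ✓.


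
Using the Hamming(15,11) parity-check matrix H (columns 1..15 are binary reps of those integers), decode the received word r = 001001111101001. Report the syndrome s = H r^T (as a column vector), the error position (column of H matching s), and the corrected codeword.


s = (1, 0, 1, 0)^T, error position = 10, corrected codeword c = 001001111001001

Compute s = H r^T mod 2 one row at a time:
  s_1 = 1 + 1 + 1 + 0 + 1 + 0 + 0 + 1 = 5 ≡ 1 (mod 2).
  s_2 = 0 + 0 + 1 + 1 + 1 + 0 + 0 + 1 = 4 ≡ 0 (mod 2).
  s_3 = 0 + 1 + 1 + 1 + 1 + 0 + 0 + 1 = 5 ≡ 1 (mod 2).
  s_4 = 0 + 1 + 0 + 1 + 1 + 0 + 0 + 1 = 4 ≡ 0 (mod 2).
s = (1, 0, 1, 0)^T — this equals column 10 of H (binary 1010), so error is at position 10.
Correct: flip bit 10 of r = 001001111101001 to get c = 001001111001001.


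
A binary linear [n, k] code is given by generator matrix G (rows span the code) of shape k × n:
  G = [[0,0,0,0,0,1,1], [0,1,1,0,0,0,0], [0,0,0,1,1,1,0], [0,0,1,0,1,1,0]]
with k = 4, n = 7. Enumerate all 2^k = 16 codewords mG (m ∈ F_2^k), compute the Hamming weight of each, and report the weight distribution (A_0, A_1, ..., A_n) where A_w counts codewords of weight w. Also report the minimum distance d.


Weight distribution: A_0 = 1, A_2 = 4, A_3 = 6, A_4 = 3, A_5 = 2. Minimum distance d = 2.

Enumerate all 2^4 = 16 messages m ∈ F_2^4.
For each, compute codeword c = mG in F_2^7, then tally its weight.
  m = 0000 → c = 0000000, weight = 0.
  m = 1000 → c = 0000011, weight = 2.
  m = 0100 → c = 0110000, weight = 2.
  m = 1100 → c = 0110011, weight = 4.
  m = 0010 → c = 0001110, weight = 3.
  m = 1010 → c = 0001101, weight = 3.
  m = 0110 → c = 0111110, weight = 5.
  m = 1110 → c = 0111101, weight = 5.
  m = 0001 → c = 0010110, weight = 3.
  m = 1001 → c = 0010101, weight = 3.
  m = 0101 → c = 0100110, weight = 3.
  m = 1101 → c = 0100101, weight = 3.
  m = 0011 → c = 0011000, weight = 2.
  m = 1011 → c = 0011011, weight = 4.
  m = 0111 → c = 0101000, weight = 2.
  m = 1111 → c = 0101011, weight = 4.
Tally weights:
  weight 0: 1 codewords.
  weight 2: 4 codewords.
  weight 3: 6 codewords.
  weight 4: 3 codewords.
  weight 5: 2 codewords.
Minimum distance d = smallest w > 0 with A_w > 0 = 2.
Sanity: Σ A_w = 16 = 2^4 = 16 ✓.


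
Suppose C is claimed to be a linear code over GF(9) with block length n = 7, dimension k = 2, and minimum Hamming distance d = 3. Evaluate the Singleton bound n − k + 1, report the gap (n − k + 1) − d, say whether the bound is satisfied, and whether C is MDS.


Singleton RHS = n − k + 1 = 6, slack = 3, bound satisfied, not MDS.

Singleton bound: d ≤ n − k + 1.
Here n = 7, k = 2, so n − k + 1 = 6.
Given d = 3, check d ≤ 6: YES.
Slack = (n − k + 1) − d = 3.
The code is NOT MDS (slack = 3 > 0).
Description: the claimed parameters are [7, 2, 3]_9; such a code would be non-MDS.


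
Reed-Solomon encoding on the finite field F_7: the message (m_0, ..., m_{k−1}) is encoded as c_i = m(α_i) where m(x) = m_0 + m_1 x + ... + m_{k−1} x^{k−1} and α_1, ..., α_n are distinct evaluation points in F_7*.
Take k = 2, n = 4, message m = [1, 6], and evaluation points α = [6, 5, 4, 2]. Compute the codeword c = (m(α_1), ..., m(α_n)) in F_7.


c = [2, 3, 4, 6]

Message polynomial: m(x) = 1 + 6·x (mod 7).
For each evaluation point α_i, compute m(α_i) mod 7:
  α_1 = 6: Horner steps 6 → 2, so m(6) = 2.
  α_2 = 5: Horner steps 6 → 3, so m(5) = 3.
  α_3 = 4: Horner steps 6 → 4, so m(4) = 4.
  α_4 = 2: Horner steps 6 → 6, so m(2) = 6.
Codeword c = [2, 3, 4, 6] ∈ F_7^4.


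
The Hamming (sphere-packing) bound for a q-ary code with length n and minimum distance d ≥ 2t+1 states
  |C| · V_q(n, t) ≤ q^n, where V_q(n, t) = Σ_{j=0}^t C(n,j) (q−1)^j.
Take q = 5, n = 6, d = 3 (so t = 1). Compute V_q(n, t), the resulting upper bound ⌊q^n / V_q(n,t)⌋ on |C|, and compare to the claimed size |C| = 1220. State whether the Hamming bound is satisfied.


V_q(n, t) = 25, q^n = 15625, Hamming bound = 625, |C| = 1220 > bound (violated).

Step 1: Compute V_q(n, t) = Σ_{j=0}^1 C(n, j) (q−1)^j.
  j = 0: C(6,0)·(4)^0 = 1·1 = 1.
  j = 1: C(6,1)·(4)^1 = 6·4 = 24.
  V_q(n, t) = 1 + 24 = 25.
Step 2: q^n = 5^6 = 15625.
Step 3: Hamming bound ⌊q^n / V_q(n,t)⌋ = ⌊15625/25⌋ = 625.
Step 4: Compare |C| = 1220 to 625: violated.
The claimed |C| lies above the Hamming bound, so no 5-ary code of length 6 with d ≥ 3 can have 1220 codewords.


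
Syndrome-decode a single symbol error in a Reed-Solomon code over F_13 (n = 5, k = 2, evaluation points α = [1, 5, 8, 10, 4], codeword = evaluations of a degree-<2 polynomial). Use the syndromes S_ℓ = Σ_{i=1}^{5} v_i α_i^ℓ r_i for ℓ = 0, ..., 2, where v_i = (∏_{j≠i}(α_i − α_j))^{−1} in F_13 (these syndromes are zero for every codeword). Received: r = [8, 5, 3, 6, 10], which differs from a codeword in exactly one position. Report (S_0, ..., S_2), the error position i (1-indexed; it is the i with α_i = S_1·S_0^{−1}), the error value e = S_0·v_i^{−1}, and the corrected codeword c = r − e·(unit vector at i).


S = (11, 11, 11), error at position 1, error magnitude e = 9, c = [12, 5, 3, 6, 10].

Step 1: column multipliers v_i = (∏_{j≠i}(α_i − α_j))^{−1} mod 13.
  i = 1 (α = 1): (1−5)(1−8)(1−10)(1−4) = (−4)·(−7)·(−9)·(−3) = 756 ≡ 2, so v_1 = 2^{−1} = 7 (mod 13).
  i = 2 (α = 5): (5−1)(5−8)(5−10)(5−4) = 4·(−3)·(−5)·1 = 60 ≡ 8, so v_2 = 8^{−1} = 5 (mod 13).
  i = 3 (α = 8): (8−1)(8−5)(8−10)(8−4) = 7·3·(−2)·4 = −168 ≡ 1, so v_3 = 1^{−1} = 1 (mod 13).
  i = 4 (α = 10): (10−1)(10−5)(10−8)(10−4) = 9·5·2·6 = 540 ≡ 7, so v_4 = 7^{−1} = 2 (mod 13).
  i = 5 (α = 4): (4−1)(4−5)(4−8)(4−10) = 3·(−1)·(−4)·(−6) = −72 ≡ 6, so v_5 = 6^{−1} = 11 (mod 13).
  v = [7, 5, 1, 2, 11].
Step 2: syndromes of r = [8, 5, 3, 6, 10] (all sums mod 13).
  S_0 = Σ v_i r_i = 7·8 + 5·5 + 1·3 + 2·6 + 11·10 = 206 ≡ 11.
  S_1 = Σ v_i α_i r_i = 7·1·8 + 5·5·5 + 1·8·3 + 2·10·6 + 11·4·10 = 765 ≡ 11.
  α_i^2 mod 13 = [1, 12, 12, 9, 3].
  S_2 = Σ v_i α_i^2 r_i = 7·1·8 + 5·12·5 + 1·12·3 + 2·9·6 + 11·3·10 = 830 ≡ 11.
  S = (11, 11, 11) ≠ 0, so r is not a codeword (an error is present).
Step 3: locate the error. For a single error e at position i, S_ℓ = v_i·e·α_i^ℓ, so α_err = S_1/S_0.
  S_0^{−1} = 11^{−1} = 6 (mod 13), so α_err = 11·6 = 66 ≡ 1 = α_1. Error position i = 1.
  Consistency check: S_2/S_1 = 11·6 = 66 ≡ 1 = α_err ✓ (single-error assumption holds).
Step 4: error magnitude e = S_0/v_1 = S_0·∏_{j≠1}(α_1 − α_j) = 11·2 = 22 ≡ 9 (mod 13).
Step 5: correct position 1: c_1 = r_1 − e = 8 − 9 ≡ 12 (mod 13). Hence c = [12, 5, 3, 6, 10].
  Check: interpolating c through the α_i gives m(x) = 4 + 8·x (degree < 2) with m(α_i) = c_i for every i, so c is indeed a codeword.


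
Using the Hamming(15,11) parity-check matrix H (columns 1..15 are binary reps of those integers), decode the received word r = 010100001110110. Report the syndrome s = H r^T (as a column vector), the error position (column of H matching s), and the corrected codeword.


s = (1, 1, 0, 1)^T, error position = 13, corrected codeword c = 010100001110010

Compute s = H r^T mod 2 one row at a time:
  s_1 = 0 + 1 + 1 + 1 + 0 + 1 + 1 + 0 = 5 ≡ 1 (mod 2).
  s_2 = 1 + 0 + 0 + 0 + 0 + 1 + 1 + 0 = 3 ≡ 1 (mod 2).
  s_3 = 1 + 0 + 0 + 0 + 1 + 1 + 1 + 0 = 4 ≡ 0 (mod 2).
  s_4 = 0 + 0 + 0 + 0 + 1 + 1 + 1 + 0 = 3 ≡ 1 (mod 2).
s = (1, 1, 0, 1)^T — this equals column 13 of H (binary 1101), so error is at position 13.
Correct: flip bit 13 of r = 010100001110110 to get c = 010100001110010.


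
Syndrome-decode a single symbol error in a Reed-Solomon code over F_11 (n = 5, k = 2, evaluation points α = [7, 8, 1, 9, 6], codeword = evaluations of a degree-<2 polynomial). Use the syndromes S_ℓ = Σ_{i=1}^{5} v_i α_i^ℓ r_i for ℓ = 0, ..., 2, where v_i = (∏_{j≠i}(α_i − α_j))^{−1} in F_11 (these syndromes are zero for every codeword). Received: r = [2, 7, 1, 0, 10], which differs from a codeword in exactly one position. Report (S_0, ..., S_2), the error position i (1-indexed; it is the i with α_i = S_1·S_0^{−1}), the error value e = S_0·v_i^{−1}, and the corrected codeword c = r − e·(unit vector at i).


S = (10, 4, 6), error at position 1, error magnitude e = 10, c = [3, 7, 1, 0, 10].

Step 1: column multipliers v_i = (∏_{j≠i}(α_i − α_j))^{−1} mod 11.
  i = 1 (α = 7): (7−8)(7−1)(7−9)(7−6) = (−1)·6·(−2)·1 = 12 ≡ 1, so v_1 = 1^{−1} = 1 (mod 11).
  i = 2 (α = 8): (8−7)(8−1)(8−9)(8−6) = 1·7·(−1)·2 = −14 ≡ 8, so v_2 = 8^{−1} = 7 (mod 11).
  i = 3 (α = 1): (1−7)(1−8)(1−9)(1−6) = (−6)·(−7)·(−8)·(−5) = 1680 ≡ 8, so v_3 = 8^{−1} = 7 (mod 11).
  i = 4 (α = 9): (9−7)(9−8)(9−1)(9−6) = 2·1·8·3 = 48 ≡ 4, so v_4 = 4^{−1} = 3 (mod 11).
  i = 5 (α = 6): (6−7)(6−8)(6−1)(6−9) = (−1)·(−2)·5·(−3) = −30 ≡ 3, so v_5 = 3^{−1} = 4 (mod 11).
  v = [1, 7, 7, 3, 4].
Step 2: syndromes of r = [2, 7, 1, 0, 10] (all sums mod 11).
  S_0 = Σ v_i r_i = 1·2 + 7·7 + 7·1 + 3·0 + 4·10 = 98 ≡ 10.
  S_1 = Σ v_i α_i r_i = 1·7·2 + 7·8·7 + 7·1·1 + 3·9·0 + 4·6·10 = 653 ≡ 4.
  α_i^2 mod 11 = [5, 9, 1, 4, 3].
  S_2 = Σ v_i α_i^2 r_i = 1·5·2 + 7·9·7 + 7·1·1 + 3·4·0 + 4·3·10 = 578 ≡ 6.
  S = (10, 4, 6) ≠ 0, so r is not a codeword (an error is present).
Step 3: locate the error. For a single error e at position i, S_ℓ = v_i·e·α_i^ℓ, so α_err = S_1/S_0.
  S_0^{−1} = 10^{−1} = 10 (mod 11), so α_err = 4·10 = 40 ≡ 7 = α_1. Error position i = 1.
  Consistency check: S_2/S_1 = 6·3 = 18 ≡ 7 = α_err ✓ (single-error assumption holds).
Step 4: error magnitude e = S_0/v_1 = S_0·∏_{j≠1}(α_1 − α_j) = 10·1 = 10 ≡ 10 (mod 11).
Step 5: correct position 1: c_1 = r_1 − e = 2 − 10 ≡ 3 (mod 11). Hence c = [3, 7, 1, 0, 10].
  Check: interpolating c through the α_i gives m(x) = 8 + 4·x (degree < 2) with m(α_i) = c_i for every i, so c is indeed a codeword.


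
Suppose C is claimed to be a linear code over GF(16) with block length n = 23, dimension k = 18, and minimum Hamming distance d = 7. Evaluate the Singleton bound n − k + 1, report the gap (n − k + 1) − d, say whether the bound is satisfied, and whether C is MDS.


Singleton RHS = n − k + 1 = 6, slack = -1, bound violated (no such code; not MDS).

Singleton bound: d ≤ n − k + 1.
Here n = 23, k = 18, so n − k + 1 = 6.
Given d = 7, check d ≤ 6: NO.
Slack = (n − k + 1) − d = -1.
The slack is negative: d = 7 exceeds n − k + 1 = 6 by 1, so the Singleton bound is violated and no linear [23, 18, 7]_16 code can exist. In particular it is not MDS (MDS requires d = n − k + 1 exactly).
Description: the claimed parameters are [23, 18, 7]_16; such a code would be impossible (violates the Singleton bound).


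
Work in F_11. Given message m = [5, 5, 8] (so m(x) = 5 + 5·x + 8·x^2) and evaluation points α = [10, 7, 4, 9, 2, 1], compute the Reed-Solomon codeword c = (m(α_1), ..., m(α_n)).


c = [8, 3, 10, 5, 3, 7]

Message polynomial: m(x) = 5 + 5·x + 8·x^2 (mod 11).
For each evaluation point α_i, compute m(α_i) mod 11:
  α_1 = 10: Horner steps 8 → 8 → 8, so m(10) = 8.
  α_2 = 7: Horner steps 8 → 6 → 3, so m(7) = 3.
  α_3 = 4: Horner steps 8 → 4 → 10, so m(4) = 10.
  α_4 = 9: Horner steps 8 → 0 → 5, so m(9) = 5.
  α_5 = 2: Horner steps 8 → 10 → 3, so m(2) = 3.
  α_6 = 1: Horner steps 8 → 2 → 7, so m(1) = 7.
Codeword c = [8, 3, 10, 5, 3, 7] ∈ F_11^6.


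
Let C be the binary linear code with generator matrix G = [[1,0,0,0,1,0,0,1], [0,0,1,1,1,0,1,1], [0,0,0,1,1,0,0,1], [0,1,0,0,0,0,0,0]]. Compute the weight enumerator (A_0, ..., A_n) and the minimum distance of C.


Weight distribution: A_0 = 1, A_1 = 1, A_2 = 2, A_3 = 4, A_4 = 3, A_5 = 3, A_6 = 2. Minimum distance d = 1.

Enumerate all 2^4 = 16 messages m ∈ F_2^4.
For each, compute codeword c = mG in F_2^8, then tally its weight.
  m = 0000 → c = 00000000, weight = 0.
  m = 1000 → c = 10001001, weight = 3.
  m = 0100 → c = 00111011, weight = 5.
  m = 1100 → c = 10110010, weight = 4.
  m = 0010 → c = 00011001, weight = 3.
  m = 1010 → c = 10010000, weight = 2.
  m = 0110 → c = 00100010, weight = 2.
  m = 1110 → c = 10101011, weight = 5.
  m = 0001 → c = 01000000, weight = 1.
  m = 1001 → c = 11001001, weight = 4.
  m = 0101 → c = 01111011, weight = 6.
  m = 1101 → c = 11110010, weight = 5.
  m = 0011 → c = 01011001, weight = 4.
  m = 1011 → c = 11010000, weight = 3.
  m = 0111 → c = 01100010, weight = 3.
  m = 1111 → c = 11101011, weight = 6.
Tally weights:
  weight 0: 1 codewords.
  weight 1: 1 codewords.
  weight 2: 2 codewords.
  weight 3: 4 codewords.
  weight 4: 3 codewords.
  weight 5: 3 codewords.
  weight 6: 2 codewords.
Minimum distance d = smallest w > 0 with A_w > 0 = 1.
Sanity: Σ A_w = 16 = 2^4 = 16 ✓.


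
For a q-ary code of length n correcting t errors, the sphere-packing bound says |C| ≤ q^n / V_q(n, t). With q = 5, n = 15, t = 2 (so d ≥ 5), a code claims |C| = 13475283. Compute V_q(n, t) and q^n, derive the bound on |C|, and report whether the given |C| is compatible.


V_q(n, t) = 1741, q^n = 30517578125, Hamming bound = 17528764, |C| = 13475283 ≤ bound (satisfied).

Step 1: Compute V_q(n, t) = Σ_{j=0}^2 C(n, j) (q−1)^j.
  j = 0: C(15,0)·(4)^0 = 1·1 = 1.
  j = 1: C(15,1)·(4)^1 = 15·4 = 60.
  j = 2: C(15,2)·(4)^2 = 105·16 = 1680.
  V_q(n, t) = 1 + 60 + 1680 = 1741.
Step 2: q^n = 5^15 = 30517578125.
Step 3: Hamming bound ⌊q^n / V_q(n,t)⌋ = ⌊30517578125/1741⌋ = 17528764.
Step 4: Compare |C| = 13475283 to 17528764: satisfied.
The claimed |C| lies below the Hamming bound.


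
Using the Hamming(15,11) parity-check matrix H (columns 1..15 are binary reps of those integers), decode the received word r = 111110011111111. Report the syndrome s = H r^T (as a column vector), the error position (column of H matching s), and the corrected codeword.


s = (0, 0, 0, 1)^T, error position = 1, corrected codeword c = 011110011111111

Compute s = H r^T mod 2 one row at a time:
  s_1 = 1 + 1 + 1 + 1 + 1 + 1 + 1 + 1 = 8 ≡ 0 (mod 2).
  s_2 = 1 + 1 + 0 + 0 + 1 + 1 + 1 + 1 = 6 ≡ 0 (mod 2).
  s_3 = 1 + 1 + 0 + 0 + 1 + 1 + 1 + 1 = 6 ≡ 0 (mod 2).
  s_4 = 1 + 1 + 1 + 0 + 1 + 1 + 1 + 1 = 7 ≡ 1 (mod 2).
s = (0, 0, 0, 1)^T — this equals column 1 of H (binary 0001), so error is at position 1.
Correct: flip bit 1 of r = 111110011111111 to get c = 011110011111111.


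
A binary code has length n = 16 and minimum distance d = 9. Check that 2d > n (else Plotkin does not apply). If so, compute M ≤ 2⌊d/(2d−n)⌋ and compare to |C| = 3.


Plotkin bound M ≤ 8; given |C| = 3 ≤ bound (satisfied).

Check applicability: 2d = 18, n = 16.
2d − n = 2 > 0, so Plotkin applies.
Compute d/(2d−n) = 9/2 ≈ 4.5000.
⌊d/(2d−n)⌋ = 4.
Plotkin bound: M ≤ 2·4 = 8.
Given |C| = 3, check: satisfied.
This |C| is below the Plotkin bound.


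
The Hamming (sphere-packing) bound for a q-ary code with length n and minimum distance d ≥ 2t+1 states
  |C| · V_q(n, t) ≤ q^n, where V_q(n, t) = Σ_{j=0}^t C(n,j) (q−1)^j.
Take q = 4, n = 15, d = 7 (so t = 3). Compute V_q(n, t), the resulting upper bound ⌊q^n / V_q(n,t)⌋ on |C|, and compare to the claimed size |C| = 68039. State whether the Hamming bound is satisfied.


V_q(n, t) = 13276, q^n = 1073741824, Hamming bound = 80878, |C| = 68039 ≤ bound (satisfied).

Step 1: Compute V_q(n, t) = Σ_{j=0}^3 C(n, j) (q−1)^j.
  j = 0: C(15,0)·(3)^0 = 1·1 = 1.
  j = 1: C(15,1)·(3)^1 = 15·3 = 45.
  j = 2: C(15,2)·(3)^2 = 105·9 = 945.
  j = 3: C(15,3)·(3)^3 = 455·27 = 12285.
  V_q(n, t) = 1 + 45 + 945 + 12285 = 13276.
Step 2: q^n = 4^15 = 1073741824.
Step 3: Hamming bound ⌊q^n / V_q(n,t)⌋ = ⌊1073741824/13276⌋ = 80878.
Step 4: Compare |C| = 68039 to 80878: satisfied.
The claimed |C| lies below the Hamming bound.


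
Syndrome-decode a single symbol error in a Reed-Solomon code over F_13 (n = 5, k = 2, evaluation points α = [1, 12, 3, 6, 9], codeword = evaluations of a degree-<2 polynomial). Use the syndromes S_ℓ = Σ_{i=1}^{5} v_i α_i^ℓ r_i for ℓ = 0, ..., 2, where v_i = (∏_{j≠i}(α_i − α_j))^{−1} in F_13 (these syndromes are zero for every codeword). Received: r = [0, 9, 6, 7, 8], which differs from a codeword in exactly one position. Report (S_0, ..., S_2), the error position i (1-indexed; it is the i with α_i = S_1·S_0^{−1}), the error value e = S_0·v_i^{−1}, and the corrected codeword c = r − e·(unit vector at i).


S = (10, 10, 10), error at position 1, error magnitude e = 12, c = [1, 9, 6, 7, 8].

Step 1: column multipliers v_i = (∏_{j≠i}(α_i − α_j))^{−1} mod 13.
  i = 1 (α = 1): (1−12)(1−3)(1−6)(1−9) = (−11)·(−2)·(−5)·(−8) = 880 ≡ 9, so v_1 = 9^{−1} = 3 (mod 13).
  i = 2 (α = 12): (12−1)(12−3)(12−6)(12−9) = 11·9·6·3 = 1782 ≡ 1, so v_2 = 1^{−1} = 1 (mod 13).
  i = 3 (α = 3): (3−1)(3−12)(3−6)(3−9) = 2·(−9)·(−3)·(−6) = −324 ≡ 1, so v_3 = 1^{−1} = 1 (mod 13).
  i = 4 (α = 6): (6−1)(6−12)(6−3)(6−9) = 5·(−6)·3·(−3) = 270 ≡ 10, so v_4 = 10^{−1} = 4 (mod 13).
  i = 5 (α = 9): (9−1)(9−12)(9−3)(9−6) = 8·(−3)·6·3 = −432 ≡ 10, so v_5 = 10^{−1} = 4 (mod 13).
  v = [3, 1, 1, 4, 4].
Step 2: syndromes of r = [0, 9, 6, 7, 8] (all sums mod 13).
  S_0 = Σ v_i r_i = 3·0 + 1·9 + 1·6 + 4·7 + 4·8 = 75 ≡ 10.
  S_1 = Σ v_i α_i r_i = 3·1·0 + 1·12·9 + 1·3·6 + 4·6·7 + 4·9·8 = 582 ≡ 10.
  α_i^2 mod 13 = [1, 1, 9, 10, 3].
  S_2 = Σ v_i α_i^2 r_i = 3·1·0 + 1·1·9 + 1·9·6 + 4·10·7 + 4·3·8 = 439 ≡ 10.
  S = (10, 10, 10) ≠ 0, so r is not a codeword (an error is present).
Step 3: locate the error. For a single error e at position i, S_ℓ = v_i·e·α_i^ℓ, so α_err = S_1/S_0.
  S_0^{−1} = 10^{−1} = 4 (mod 13), so α_err = 10·4 = 40 ≡ 1 = α_1. Error position i = 1.
  Consistency check: S_2/S_1 = 10·4 = 40 ≡ 1 = α_err ✓ (single-error assumption holds).
Step 4: error magnitude e = S_0/v_1 = S_0·∏_{j≠1}(α_1 − α_j) = 10·9 = 90 ≡ 12 (mod 13).
Step 5: correct position 1: c_1 = r_1 − e = 0 − 12 ≡ 1 (mod 13). Hence c = [1, 9, 6, 7, 8].
  Check: interpolating c through the α_i gives m(x) = 5 + 9·x (degree < 2) with m(α_i) = c_i for every i, so c is indeed a codeword.


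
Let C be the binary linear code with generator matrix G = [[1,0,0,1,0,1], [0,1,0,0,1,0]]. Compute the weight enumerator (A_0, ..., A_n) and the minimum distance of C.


Weight distribution: A_0 = 1, A_2 = 1, A_3 = 1, A_5 = 1. Minimum distance d = 2.

Enumerate all 2^2 = 4 messages m ∈ F_2^2.
For each, compute codeword c = mG in F_2^6, then tally its weight.
  m = 00 → c = 000000, weight = 0.
  m = 10 → c = 100101, weight = 3.
  m = 01 → c = 010010, weight = 2.
  m = 11 → c = 110111, weight = 5.
Tally weights:
  weight 0: 1 codewords.
  weight 2: 1 codewords.
  weight 3: 1 codewords.
  weight 5: 1 codewords.
Minimum distance d = smallest w > 0 with A_w > 0 = 2.
Sanity: Σ A_w = 4 = 2^2 = 4 ✓.


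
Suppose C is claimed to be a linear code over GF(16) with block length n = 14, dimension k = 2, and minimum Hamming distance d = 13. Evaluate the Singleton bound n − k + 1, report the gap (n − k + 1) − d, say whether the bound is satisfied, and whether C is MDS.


Singleton RHS = n − k + 1 = 13, slack = 0, bound satisfied, MDS.

Singleton bound: d ≤ n − k + 1.
Here n = 14, k = 2, so n − k + 1 = 13.
Given d = 13, check d ≤ 13: YES.
Slack = (n − k + 1) − d = 0.
The code is MDS (slack = 0).
Description: the claimed parameters are [14, 2, 13]_16; such a code would be MDS (meets Singleton bound).


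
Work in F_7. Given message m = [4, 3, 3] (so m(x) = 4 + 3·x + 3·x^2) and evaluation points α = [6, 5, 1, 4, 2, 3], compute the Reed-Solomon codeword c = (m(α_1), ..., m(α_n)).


c = [4, 3, 3, 1, 1, 5]

Message polynomial: m(x) = 4 + 3·x + 3·x^2 (mod 7).
For each evaluation point α_i, compute m(α_i) mod 7:
  α_1 = 6: Horner steps 3 → 0 → 4, so m(6) = 4.
  α_2 = 5: Horner steps 3 → 4 → 3, so m(5) = 3.
  α_3 = 1: Horner steps 3 → 6 → 3, so m(1) = 3.
  α_4 = 4: Horner steps 3 → 1 → 1, so m(4) = 1.
  α_5 = 2: Horner steps 3 → 2 → 1, so m(2) = 1.
  α_6 = 3: Horner steps 3 → 5 → 5, so m(3) = 5.
Codeword c = [4, 3, 3, 1, 1, 5] ∈ F_7^6.


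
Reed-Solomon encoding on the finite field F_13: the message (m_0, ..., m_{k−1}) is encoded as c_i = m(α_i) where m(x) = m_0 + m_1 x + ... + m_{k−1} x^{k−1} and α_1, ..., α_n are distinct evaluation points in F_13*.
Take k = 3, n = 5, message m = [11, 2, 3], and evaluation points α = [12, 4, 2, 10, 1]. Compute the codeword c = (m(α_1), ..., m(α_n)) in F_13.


c = [12, 2, 1, 6, 3]

Message polynomial: m(x) = 11 + 2·x + 3·x^2 (mod 13).
For each evaluation point α_i, compute m(α_i) mod 13:
  α_1 = 12: Horner steps 3 → 12 → 12, so m(12) = 12.
  α_2 = 4: Horner steps 3 → 1 → 2, so m(4) = 2.
  α_3 = 2: Horner steps 3 → 8 → 1, so m(2) = 1.
  α_4 = 10: Horner steps 3 → 6 → 6, so m(10) = 6.
  α_5 = 1: Horner steps 3 → 5 → 3, so m(1) = 3.
Codeword c = [12, 2, 1, 6, 3] ∈ F_13^5.


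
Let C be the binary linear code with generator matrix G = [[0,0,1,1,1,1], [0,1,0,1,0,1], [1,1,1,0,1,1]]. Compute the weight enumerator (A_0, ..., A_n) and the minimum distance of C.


Weight distribution: A_0 = 1, A_2 = 1, A_3 = 3, A_4 = 2, A_5 = 1. Minimum distance d = 2.

Enumerate all 2^3 = 8 messages m ∈ F_2^3.
For each, compute codeword c = mG in F_2^6, then tally its weight.
  m = 000 → c = 000000, weight = 0.
  m = 100 → c = 001111, weight = 4.
  m = 010 → c = 010101, weight = 3.
  m = 110 → c = 011010, weight = 3.
  m = 001 → c = 111011, weight = 5.
  m = 101 → c = 110100, weight = 3.
  m = 011 → c = 101110, weight = 4.
  m = 111 → c = 100001, weight = 2.
Tally weights:
  weight 0: 1 codewords.
  weight 2: 1 codewords.
  weight 3: 3 codewords.
  weight 4: 2 codewords.
  weight 5: 1 codewords.
Minimum distance d = smallest w > 0 with A_w > 0 = 2.
Sanity: Σ A_w = 8 = 2^3 = 8 ✓.


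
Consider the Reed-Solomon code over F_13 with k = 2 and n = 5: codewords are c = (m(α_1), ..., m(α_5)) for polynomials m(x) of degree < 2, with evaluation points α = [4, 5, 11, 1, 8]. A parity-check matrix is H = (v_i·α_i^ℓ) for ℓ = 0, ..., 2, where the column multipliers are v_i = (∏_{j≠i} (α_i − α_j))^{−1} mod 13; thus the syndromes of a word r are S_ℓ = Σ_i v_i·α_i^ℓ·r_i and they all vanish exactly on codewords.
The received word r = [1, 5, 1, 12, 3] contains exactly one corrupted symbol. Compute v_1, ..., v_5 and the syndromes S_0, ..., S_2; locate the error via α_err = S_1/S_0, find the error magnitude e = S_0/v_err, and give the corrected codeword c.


S = (8, 6, 11), error at position 1, error magnitude e = 4, c = [10, 5, 1, 12, 3].

Step 1: column multipliers v_i = (∏_{j≠i}(α_i − α_j))^{−1} mod 13.
  i = 1 (α = 4): (4−5)(4−11)(4−1)(4−8) = (−1)·(−7)·3·(−4) = −84 ≡ 7, so v_1 = 7^{−1} = 2 (mod 13).
  i = 2 (α = 5): (5−4)(5−11)(5−1)(5−8) = 1·(−6)·4·(−3) = 72 ≡ 7, so v_2 = 7^{−1} = 2 (mod 13).
  i = 3 (α = 11): (11−4)(11−5)(11−1)(11−8) = 7·6·10·3 = 1260 ≡ 12, so v_3 = 12^{−1} = 12 (mod 13).
  i = 4 (α = 1): (1−4)(1−5)(1−11)(1−8) = (−3)·(−4)·(−10)·(−7) = 840 ≡ 8, so v_4 = 8^{−1} = 5 (mod 13).
  i = 5 (α = 8): (8−4)(8−5)(8−11)(8−1) = 4·3·(−3)·7 = −252 ≡ 8, so v_5 = 8^{−1} = 5 (mod 13).
  v = [2, 2, 12, 5, 5].
Step 2: syndromes of r = [1, 5, 1, 12, 3] (all sums mod 13).
  S_0 = Σ v_i r_i = 2·1 + 2·5 + 12·1 + 5·12 + 5·3 = 99 ≡ 8.
  S_1 = Σ v_i α_i r_i = 2·4·1 + 2·5·5 + 12·11·1 + 5·1·12 + 5·8·3 = 370 ≡ 6.
  α_i^2 mod 13 = [3, 12, 4, 1, 12].
  S_2 = Σ v_i α_i^2 r_i = 2·3·1 + 2·12·5 + 12·4·1 + 5·1·12 + 5·12·3 = 414 ≡ 11.
  S = (8, 6, 11) ≠ 0, so r is not a codeword (an error is present).
Step 3: locate the error. For a single error e at position i, S_ℓ = v_i·e·α_i^ℓ, so α_err = S_1/S_0.
  S_0^{−1} = 8^{−1} = 5 (mod 13), so α_err = 6·5 = 30 ≡ 4 = α_1. Error position i = 1.
  Consistency check: S_2/S_1 = 11·11 = 121 ≡ 4 = α_err ✓ (single-error assumption holds).
Step 4: error magnitude e = S_0/v_1 = S_0·∏_{j≠1}(α_1 − α_j) = 8·7 = 56 ≡ 4 (mod 13).
Step 5: correct position 1: c_1 = r_1 − e = 1 − 4 ≡ 10 (mod 13). Hence c = [10, 5, 1, 12, 3].
  Check: interpolating c through the α_i gives m(x) = 4 + 8·x (degree < 2) with m(α_i) = c_i for every i, so c is indeed a codeword.


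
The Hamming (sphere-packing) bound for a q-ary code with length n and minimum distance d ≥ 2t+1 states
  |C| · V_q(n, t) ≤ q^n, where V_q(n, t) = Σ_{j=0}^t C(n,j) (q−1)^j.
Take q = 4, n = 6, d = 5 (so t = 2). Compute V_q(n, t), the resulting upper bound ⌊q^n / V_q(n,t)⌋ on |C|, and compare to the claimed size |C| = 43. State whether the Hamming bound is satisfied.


V_q(n, t) = 154, q^n = 4096, Hamming bound = 26, |C| = 43 > bound (violated).

Step 1: Compute V_q(n, t) = Σ_{j=0}^2 C(n, j) (q−1)^j.
  j = 0: C(6,0)·(3)^0 = 1·1 = 1.
  j = 1: C(6,1)·(3)^1 = 6·3 = 18.
  j = 2: C(6,2)·(3)^2 = 15·9 = 135.
  V_q(n, t) = 1 + 18 + 135 = 154.
Step 2: q^n = 4^6 = 4096.
Step 3: Hamming bound ⌊q^n / V_q(n,t)⌋ = ⌊4096/154⌋ = 26.
Step 4: Compare |C| = 43 to 26: violated.
The claimed |C| lies above the Hamming bound, so no 4-ary code of length 6 with d ≥ 5 can have 43 codewords.


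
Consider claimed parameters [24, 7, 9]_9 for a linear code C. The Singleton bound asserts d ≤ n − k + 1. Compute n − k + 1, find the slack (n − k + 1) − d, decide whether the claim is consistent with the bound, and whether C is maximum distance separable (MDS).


Singleton RHS = n − k + 1 = 18, slack = 9, bound satisfied, not MDS.

Singleton bound: d ≤ n − k + 1.
Here n = 24, k = 7, so n − k + 1 = 18.
Given d = 9, check d ≤ 18: YES.
Slack = (n − k + 1) − d = 9.
The code is NOT MDS (slack = 9 > 0).
Description: the claimed parameters are [24, 7, 9]_9; such a code would be non-MDS.


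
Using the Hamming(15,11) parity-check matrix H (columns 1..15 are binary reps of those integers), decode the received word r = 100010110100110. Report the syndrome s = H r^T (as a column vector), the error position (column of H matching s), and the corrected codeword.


s = (0, 0, 1, 0)^T, error position = 2, corrected codeword c = 110010110100110

Compute s = H r^T mod 2 one row at a time:
  s_1 = 1 + 0 + 1 + 0 + 0 + 1 + 1 + 0 = 4 ≡ 0 (mod 2).
  s_2 = 0 + 1 + 0 + 1 + 0 + 1 + 1 + 0 = 4 ≡ 0 (mod 2).
  s_3 = 0 + 0 + 0 + 1 + 1 + 0 + 1 + 0 = 3 ≡ 1 (mod 2).
  s_4 = 1 + 0 + 1 + 1 + 0 + 0 + 1 + 0 = 4 ≡ 0 (mod 2).
s = (0, 0, 1, 0)^T — this equals column 2 of H (binary 0010), so error is at position 2.
Correct: flip bit 2 of r = 100010110100110 to get c = 110010110100110.


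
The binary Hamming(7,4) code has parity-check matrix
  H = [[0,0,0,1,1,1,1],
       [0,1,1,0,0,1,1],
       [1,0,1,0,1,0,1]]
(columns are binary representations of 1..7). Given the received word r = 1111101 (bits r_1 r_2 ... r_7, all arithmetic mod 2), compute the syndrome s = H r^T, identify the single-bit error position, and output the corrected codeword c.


s = (1, 1, 0)^T, error position = 6, corrected codeword c = 1111111

Compute s = H r^T mod 2 one row at a time:
  s_1 = 1 + 1 + 0 + 1 = 3 ≡ 1 (mod 2).
  s_2 = 1 + 1 + 0 + 1 = 3 ≡ 1 (mod 2).
  s_3 = 1 + 1 + 1 + 1 = 4 ≡ 0 (mod 2).
s = (1, 1, 0)^T — this equals column 6 of H (binary 110), so error is at position 6.
Correct: flip bit 6 of r = 1111101 to get c = 1111111.


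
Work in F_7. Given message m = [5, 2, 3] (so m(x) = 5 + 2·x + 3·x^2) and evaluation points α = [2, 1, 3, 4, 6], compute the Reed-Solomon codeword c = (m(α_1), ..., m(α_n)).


c = [0, 3, 3, 5, 6]

Message polynomial: m(x) = 5 + 2·x + 3·x^2 (mod 7).
For each evaluation point α_i, compute m(α_i) mod 7:
  α_1 = 2: Horner steps 3 → 1 → 0, so m(2) = 0.
  α_2 = 1: Horner steps 3 → 5 → 3, so m(1) = 3.
  α_3 = 3: Horner steps 3 → 4 → 3, so m(3) = 3.
  α_4 = 4: Horner steps 3 → 0 → 5, so m(4) = 5.
  α_5 = 6: Horner steps 3 → 6 → 6, so m(6) = 6.
Codeword c = [0, 3, 3, 5, 6] ∈ F_7^5.


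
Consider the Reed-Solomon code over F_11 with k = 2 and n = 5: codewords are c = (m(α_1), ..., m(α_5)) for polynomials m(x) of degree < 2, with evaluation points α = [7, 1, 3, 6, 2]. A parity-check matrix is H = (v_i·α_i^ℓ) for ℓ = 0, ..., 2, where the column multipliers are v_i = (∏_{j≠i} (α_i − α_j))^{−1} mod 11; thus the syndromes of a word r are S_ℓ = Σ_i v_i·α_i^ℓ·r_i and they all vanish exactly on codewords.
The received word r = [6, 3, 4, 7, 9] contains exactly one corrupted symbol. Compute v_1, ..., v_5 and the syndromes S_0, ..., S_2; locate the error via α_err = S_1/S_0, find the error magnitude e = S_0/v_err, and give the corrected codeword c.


S = (3, 7, 9), error at position 4, error magnitude e = 7, c = [6, 3, 4, 0, 9].

Step 1: column multipliers v_i = (∏_{j≠i}(α_i − α_j))^{−1} mod 11.
  i = 1 (α = 7): (7−1)(7−3)(7−6)(7−2) = 6·4·1·5 = 120 ≡ 10, so v_1 = 10^{−1} = 10 (mod 11).
  i = 2 (α = 1): (1−7)(1−3)(1−6)(1−2) = (−6)·(−2)·(−5)·(−1) = 60 ≡ 5, so v_2 = 5^{−1} = 9 (mod 11).
  i = 3 (α = 3): (3−7)(3−1)(3−6)(3−2) = (−4)·2·(−3)·1 = 24 ≡ 2, so v_3 = 2^{−1} = 6 (mod 11).
  i = 4 (α = 6): (6−7)(6−1)(6−3)(6−2) = (−1)·5·3·4 = −60 ≡ 6, so v_4 = 6^{−1} = 2 (mod 11).
  i = 5 (α = 2): (2−7)(2−1)(2−3)(2−6) = (−5)·1·(−1)·(−4) = −20 ≡ 2, so v_5 = 2^{−1} = 6 (mod 11).
  v = [10, 9, 6, 2, 6].
Step 2: syndromes of r = [6, 3, 4, 7, 9] (all sums mod 11).
  S_0 = Σ v_i r_i = 10·6 + 9·3 + 6·4 + 2·7 + 6·9 = 179 ≡ 3.
  S_1 = Σ v_i α_i r_i = 10·7·6 + 9·1·3 + 6·3·4 + 2·6·7 + 6·2·9 = 711 ≡ 7.
  α_i^2 mod 11 = [5, 1, 9, 3, 4].
  S_2 = Σ v_i α_i^2 r_i = 10·5·6 + 9·1·3 + 6·9·4 + 2·3·7 + 6·4·9 = 801 ≡ 9.
  S = (3, 7, 9) ≠ 0, so r is not a codeword (an error is present).
Step 3: locate the error. For a single error e at position i, S_ℓ = v_i·e·α_i^ℓ, so α_err = S_1/S_0.
  S_0^{−1} = 3^{−1} = 4 (mod 11), so α_err = 7·4 = 28 ≡ 6 = α_4. Error position i = 4.
  Consistency check: S_2/S_1 = 9·8 = 72 ≡ 6 = α_err ✓ (single-error assumption holds).
Step 4: error magnitude e = S_0/v_4 = S_0·∏_{j≠4}(α_4 − α_j) = 3·6 = 18 ≡ 7 (mod 11).
Step 5: correct position 4: c_4 = r_4 − e = 7 − 7 ≡ 0 (mod 11). Hence c = [6, 3, 4, 0, 9].
  Check: interpolating c through the α_i gives m(x) = 8 + 6·x (degree < 2) with m(α_i) = c_i for every i, so c is indeed a codeword.


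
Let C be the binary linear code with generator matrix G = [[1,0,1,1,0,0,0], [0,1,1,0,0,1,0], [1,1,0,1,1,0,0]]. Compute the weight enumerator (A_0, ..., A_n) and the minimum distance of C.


Weight distribution: A_0 = 1, A_2 = 1, A_3 = 3, A_4 = 2, A_5 = 1. Minimum distance d = 2.

Enumerate all 2^3 = 8 messages m ∈ F_2^3.
For each, compute codeword c = mG in F_2^7, then tally its weight.
  m = 000 → c = 0000000, weight = 0.
  m = 100 → c = 1011000, weight = 3.
  m = 010 → c = 0110010, weight = 3.
  m = 110 → c = 1101010, weight = 4.
  m = 001 → c = 1101100, weight = 4.
  m = 101 → c = 0110100, weight = 3.
  m = 011 → c = 1011110, weight = 5.
  m = 111 → c = 0000110, weight = 2.
Tally weights:
  weight 0: 1 codewords.
  weight 2: 1 codewords.
  weight 3: 3 codewords.
  weight 4: 2 codewords.
  weight 5: 1 codewords.
Minimum distance d = smallest w > 0 with A_w > 0 = 2.
Sanity: Σ A_w = 8 = 2^3 = 8 ✓.


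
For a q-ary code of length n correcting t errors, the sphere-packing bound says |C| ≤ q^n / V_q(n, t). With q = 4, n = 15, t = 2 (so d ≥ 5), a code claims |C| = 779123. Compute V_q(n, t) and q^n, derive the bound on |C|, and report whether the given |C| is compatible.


V_q(n, t) = 991, q^n = 1073741824, Hamming bound = 1083493, |C| = 779123 ≤ bound (satisfied).

Step 1: Compute V_q(n, t) = Σ_{j=0}^2 C(n, j) (q−1)^j.
  j = 0: C(15,0)·(3)^0 = 1·1 = 1.
  j = 1: C(15,1)·(3)^1 = 15·3 = 45.
  j = 2: C(15,2)·(3)^2 = 105·9 = 945.
  V_q(n, t) = 1 + 45 + 945 = 991.
Step 2: q^n = 4^15 = 1073741824.
Step 3: Hamming bound ⌊q^n / V_q(n,t)⌋ = ⌊1073741824/991⌋ = 1083493.
Step 4: Compare |C| = 779123 to 1083493: satisfied.
The claimed |C| lies below the Hamming bound.


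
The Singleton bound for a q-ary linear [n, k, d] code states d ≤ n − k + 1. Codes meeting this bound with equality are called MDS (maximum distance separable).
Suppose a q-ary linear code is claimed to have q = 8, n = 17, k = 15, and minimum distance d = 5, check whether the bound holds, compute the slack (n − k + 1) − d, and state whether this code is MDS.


Singleton RHS = n − k + 1 = 3, slack = -2, bound violated (no such code; not MDS).

Singleton bound: d ≤ n − k + 1.
Here n = 17, k = 15, so n − k + 1 = 3.
Given d = 5, check d ≤ 3: NO.
Slack = (n − k + 1) − d = -2.
The slack is negative: d = 5 exceeds n − k + 1 = 3 by 2, so the Singleton bound is violated and no linear [17, 15, 5]_8 code can exist. In particular it is not MDS (MDS requires d = n − k + 1 exactly).
Description: the claimed parameters are [17, 15, 5]_8; such a code would be impossible (violates the Singleton bound).


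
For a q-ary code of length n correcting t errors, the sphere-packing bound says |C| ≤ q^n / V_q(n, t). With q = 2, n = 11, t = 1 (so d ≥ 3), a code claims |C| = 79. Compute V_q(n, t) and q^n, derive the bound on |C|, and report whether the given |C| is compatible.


V_q(n, t) = 12, q^n = 2048, Hamming bound = 170, |C| = 79 ≤ bound (satisfied).

Step 1: Compute V_q(n, t) = Σ_{j=0}^1 C(n, j) (q−1)^j.
  j = 0: C(11,0)·(1)^0 = 1·1 = 1.
  j = 1: C(11,1)·(1)^1 = 11·1 = 11.
  V_q(n, t) = 1 + 11 = 12.
Step 2: q^n = 2^11 = 2048.
Step 3: Hamming bound ⌊q^n / V_q(n,t)⌋ = ⌊2048/12⌋ = 170.
Step 4: Compare |C| = 79 to 170: satisfied.
The claimed |C| lies below the Hamming bound.
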